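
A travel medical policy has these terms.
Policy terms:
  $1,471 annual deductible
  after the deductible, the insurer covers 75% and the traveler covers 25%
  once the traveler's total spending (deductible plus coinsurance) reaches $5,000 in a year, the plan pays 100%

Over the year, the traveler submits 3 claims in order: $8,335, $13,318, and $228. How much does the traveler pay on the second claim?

Claim 1 ($8,335): deductible takes $1,471, $6,864 remains; coinsurance $6,864 × 25% = $1,716. Traveler owes $3,187 (running OOP $3,187).
Claim 2 ($13,318): 25% coinsurance on $13,318 = $3,329.50. OOP would hit $6,516.50 > $5,000, so the cap limits the traveler to $5,000 − $3,187 = $1,813.

$1,813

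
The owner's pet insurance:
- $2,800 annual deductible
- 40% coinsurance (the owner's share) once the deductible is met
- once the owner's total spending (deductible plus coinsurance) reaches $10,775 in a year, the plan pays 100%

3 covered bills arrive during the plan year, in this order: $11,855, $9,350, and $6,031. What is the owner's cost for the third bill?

$613

Bill 1, $11,855: $2,800 to deductible, leaving $9,055; coinsurance $9,055 × 40% = $3,622. Owner pays $6,422; OOP now $6,422.
Bill 2, $9,350: deductible already satisfied, so owner's share is 40% × $9,350 = $3,740. Owner owes $3,740 (running OOP $10,162).
Bill 3, $6,031: deductible met; 40% of $6,031 = $2,412.40. OOP would hit $12,574.40 > $10,775, so the cap limits the owner to $10,775 − $10,162 = $613.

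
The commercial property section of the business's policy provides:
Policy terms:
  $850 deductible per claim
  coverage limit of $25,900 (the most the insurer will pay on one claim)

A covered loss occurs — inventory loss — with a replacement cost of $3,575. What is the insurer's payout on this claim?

Subtract the deductible: $3,575 − $850 = $2,725.
That's under the $25,900 cap, so the insurer reimburses the full $2,725.

$2,725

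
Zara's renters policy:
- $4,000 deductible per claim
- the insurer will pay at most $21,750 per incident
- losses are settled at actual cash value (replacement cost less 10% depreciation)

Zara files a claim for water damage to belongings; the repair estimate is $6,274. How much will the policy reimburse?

Depreciate 10%: the covered value is $6,274 × 0.9 = $5,646.60.
Less the $4,000 deductible: $5,646.60 − $4,000 = $1,646.60.
$1,646.60 ≤ $21,750, so the limit doesn't bind; insurer pays $1,646.60.

$1,646.60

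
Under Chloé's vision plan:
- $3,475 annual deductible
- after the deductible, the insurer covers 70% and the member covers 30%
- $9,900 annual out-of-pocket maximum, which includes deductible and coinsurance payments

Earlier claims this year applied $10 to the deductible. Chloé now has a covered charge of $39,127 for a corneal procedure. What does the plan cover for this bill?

$29,237

Remaining deductible: $3,475 − $10 = $3,465.
After the $3,465 deductible portion, $39,127 − $3,465 = $35,662 is subject to coinsurance.
Coinsurance: $35,662 × 30% = $10,698.60.
That puts the member's cost at $3,465 + $10,698.60 = $14,163.60 before any cap.
Year-to-date out-of-pocket would reach $10 + $14,163.60 = $14,173.60, above the $9,900 maximum, so the member pays only $9,900 − $10 = $9,890.
The plan picks up $39,127 − $9,890 = $29,237.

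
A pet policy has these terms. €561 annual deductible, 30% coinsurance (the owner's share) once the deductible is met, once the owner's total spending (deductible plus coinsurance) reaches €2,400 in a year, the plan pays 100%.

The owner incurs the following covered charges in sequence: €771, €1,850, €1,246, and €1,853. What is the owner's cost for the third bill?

€373.80

Bill 1, €771: €561 finishes the deductible; €210 goes to coinsurance; owner's 30% is €63. Cost to owner: €624. OOP to date €624.
Bill 2, €1,850: deductible met; 30% of €1,850 = €555. Owner pays €555; OOP now €1,179.
Bill 3, €1,246: 30% coinsurance on €1,246 = €373.80. Cost to owner: €373.80. OOP to date €1,552.80.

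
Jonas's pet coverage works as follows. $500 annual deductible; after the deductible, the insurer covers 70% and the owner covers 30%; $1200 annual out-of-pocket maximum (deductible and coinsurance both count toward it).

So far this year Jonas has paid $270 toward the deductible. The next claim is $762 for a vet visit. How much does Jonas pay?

Deductible still to meet: $500 − $270 = $230.
The remaining $532 (= $762 − $230) moves to coinsurance.
Coinsurance: $532 × 30% = $159.60.
Owner responsibility before any cap: $230 + $159.60 = $389.60.
Cumulative spending $270 + $389.60 = $659.60 stays under the $1200 maximum.

$389.60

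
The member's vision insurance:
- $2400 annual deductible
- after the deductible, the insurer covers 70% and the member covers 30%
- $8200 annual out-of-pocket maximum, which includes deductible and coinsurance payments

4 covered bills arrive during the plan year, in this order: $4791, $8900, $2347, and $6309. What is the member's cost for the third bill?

Bill 1, $4791: deductible takes $2400, $2391 remains; 30% of $2391 = $717.30. Member owes $3117.30 (running OOP $3117.30).
Bill 2, $8900: 30% coinsurance on $8900 = $2670. Member owes $2670 (running OOP $5787.30).
Bill 3, $2347: deductible already satisfied, so member's share is 30% × $2347 = $704.10. Member owes $704.10 (running OOP $6491.40).

$704.10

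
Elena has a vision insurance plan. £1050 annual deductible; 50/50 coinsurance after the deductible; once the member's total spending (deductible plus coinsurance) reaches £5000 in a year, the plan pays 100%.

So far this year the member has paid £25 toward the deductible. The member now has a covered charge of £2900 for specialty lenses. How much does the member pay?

£1962.50

Deductible still to meet: £1050 − £25 = £1025.
After the £1025 deductible portion, £2900 − £1025 = £1875 is subject to coinsurance.
50% of £1875 = £937.50 falls to the member.
Member responsibility before any cap: £1025 + £937.50 = £1962.50.
Cumulative spending £25 + £1962.50 = £1987.50 stays under the £5000 maximum.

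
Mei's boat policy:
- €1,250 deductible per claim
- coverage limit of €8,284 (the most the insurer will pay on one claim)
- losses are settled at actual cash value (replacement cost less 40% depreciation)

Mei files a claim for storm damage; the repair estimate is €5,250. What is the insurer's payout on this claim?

€1,900

At 40% depreciation, ACV = €5,250 − €2,100 = €3,150.
Subtract the deductible: €3,150 − €1,250 = €1,900.
€1,900 is within the €8,284 limit, so the insurer pays €1,900.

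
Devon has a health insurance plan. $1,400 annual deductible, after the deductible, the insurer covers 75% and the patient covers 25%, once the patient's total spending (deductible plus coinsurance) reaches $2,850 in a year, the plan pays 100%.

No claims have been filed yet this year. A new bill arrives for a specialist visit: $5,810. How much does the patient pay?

Nothing has been paid toward the $1,400 deductible, so the first $1,400 of this charge is applied there.
After the $1,400 deductible portion, $5,810 − $1,400 = $4,410 is subject to coinsurance.
Coinsurance: $4,410 × 25% = $1,102.50.
Patient responsibility before any cap: $1,400 + $1,102.50 = $2,502.50.
Cumulative spending $0 + $2,502.50 = $2,502.50 stays under the $2,850 maximum.

$2,502.50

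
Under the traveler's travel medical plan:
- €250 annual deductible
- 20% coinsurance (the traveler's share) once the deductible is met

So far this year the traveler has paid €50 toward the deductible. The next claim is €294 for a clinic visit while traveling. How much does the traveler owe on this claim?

€50 of the €250 deductible is already met, leaving €200.
That leaves €294 − €200 = €94 for coinsurance.
20% of €94 = €18.80 falls to the traveler.
Traveler responsibility: €200 + €18.80 = €218.80.

€218.80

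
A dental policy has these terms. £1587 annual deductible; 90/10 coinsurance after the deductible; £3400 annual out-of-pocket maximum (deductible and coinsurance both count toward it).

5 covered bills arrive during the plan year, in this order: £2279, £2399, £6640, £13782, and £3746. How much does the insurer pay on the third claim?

£5976

Claim 1 — £2279: deductible takes £1587, £692 remains; coinsurance £692 × 10% = £69.20. Cost to patient: £1656.20. OOP to date £1656.20. Plan pays £2279 − £1656.20 = £622.80.
Claim 2 — £2399: 10% coinsurance on £2399 = £239.90. Patient pays £239.90; OOP now £1896.10. Insurer: £2399 − £239.90 = £2159.10.
Claim 3 — £6640: deductible met; 10% of £6640 = £664. Patient pays £664; OOP now £2560.10. Insurer: £6640 − £664 = £5976.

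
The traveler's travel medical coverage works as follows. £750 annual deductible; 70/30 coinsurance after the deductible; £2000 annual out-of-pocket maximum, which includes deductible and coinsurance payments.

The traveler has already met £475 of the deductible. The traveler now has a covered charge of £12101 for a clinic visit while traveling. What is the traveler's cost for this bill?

Deductible still to meet: £750 − £475 = £275.
After the £275 deductible portion, £12101 − £275 = £11826 is subject to coinsurance.
30% of £11826 = £3547.80 falls to the traveler.
Traveler responsibility before any cap: £275 + £3547.80 = £3822.80.
Year-to-date out-of-pocket would reach £475 + £3822.80 = £4297.80, above the £2000 maximum, so the traveler pays only £2000 − £475 = £1525.

£1525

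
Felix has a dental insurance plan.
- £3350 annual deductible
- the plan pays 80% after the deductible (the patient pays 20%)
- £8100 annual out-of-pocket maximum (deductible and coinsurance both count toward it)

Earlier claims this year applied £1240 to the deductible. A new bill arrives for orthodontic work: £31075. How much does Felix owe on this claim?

Deductible still to meet: £3350 − £1240 = £2110.
After the £2110 deductible portion, £31075 − £2110 = £28965 is subject to coinsurance.
Patient's 20% share of £28965 is £5793.
So the patient owes £2110 + £5793 = £7903 before any cap.
That would bring total out-of-pocket to £9143, past the £8100 cap. The patient is capped at £8100 − £1240 = £6860 on this claim.

£6860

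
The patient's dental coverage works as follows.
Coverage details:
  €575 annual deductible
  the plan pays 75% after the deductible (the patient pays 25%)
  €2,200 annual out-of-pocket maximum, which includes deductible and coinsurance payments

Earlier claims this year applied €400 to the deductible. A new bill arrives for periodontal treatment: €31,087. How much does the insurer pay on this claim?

€400 of the €575 deductible is already met, leaving €175.
The remaining €30,912 (= €31,087 − €175) moves to coinsurance.
25% of €30,912 = €7,728 falls to the patient.
So the patient owes €175 + €7,728 = €7,903 before any cap.
That would bring total out-of-pocket to €8,303, past the €2,200 cap. The patient is capped at €2,200 − €400 = €1,800 on this claim.
Insurer pays the balance: €31,087 − €1,800 = €29,287.

€29,287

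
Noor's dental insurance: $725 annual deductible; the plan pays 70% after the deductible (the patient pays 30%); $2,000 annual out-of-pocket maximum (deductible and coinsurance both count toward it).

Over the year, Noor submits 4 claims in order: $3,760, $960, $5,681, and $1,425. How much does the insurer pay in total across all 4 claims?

$9,826

Bill 1, $3,760: deductible takes $725, $3,035 remains; patient's 30% is $910.50. Patient owes $1,635.50 (running OOP $1,635.50). Plan pays $3,760 − $1,635.50 = $2,124.50.
Bill 2, $960: 30% coinsurance on $960 = $288. Cost to patient: $288. OOP to date $1,923.50. Insurer: $960 − $288 = $672.
Bill 3, $5,681: deductible already satisfied, so patient's share is 30% × $5,681 = $1,704.30. That would push OOP to $3,627.80, over the $2,000 cap, so patient pays $2,000 − $1,923.50 = $76.50. Plan pays $5,681 − $76.50 = $5,604.50.
Bill 4, $1,425: deductible met; 30% of $1,425 = $427.50. OOP would hit $2,427.50 > $2,000, so the cap limits the patient to $2,000 − $2,000 = $0. Plan pays $1,425 − $0 = $1,425.
Insurer total: $2,124.50 + $672 + $5,604.50 + $1,425 = $9,826.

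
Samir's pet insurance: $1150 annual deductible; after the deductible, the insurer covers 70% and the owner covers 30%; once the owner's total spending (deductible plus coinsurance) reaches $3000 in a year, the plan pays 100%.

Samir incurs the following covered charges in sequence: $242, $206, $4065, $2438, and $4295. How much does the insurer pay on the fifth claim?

$4185.30

#1 ($242): entire amount goes to the deductible. Owner pays $242; OOP now $242. Insurer: $242 − $242 = $0.
#2 ($206): entire amount goes to the deductible. Cost to owner: $206. OOP to date $448. Plan pays $206 − $206 = $0.
#3 ($4065): deductible takes $702, $3363 remains; coinsurance $3363 × 30% = $1008.90. Owner pays $1710.90; OOP now $2158.90. Insurer: $4065 − $1710.90 = $2354.10.
#4 ($2438): deductible met; 30% of $2438 = $731.40. Cost to owner: $731.40. OOP to date $2890.30. Plan pays $2438 − $731.40 = $1706.60.
#5 ($4295): deductible met; 30% of $4295 = $1288.50. That would push OOP to $4178.80, over the $3000 cap, so owner pays $3000 − $2890.30 = $109.70. Insurer: $4295 − $109.70 = $4185.30.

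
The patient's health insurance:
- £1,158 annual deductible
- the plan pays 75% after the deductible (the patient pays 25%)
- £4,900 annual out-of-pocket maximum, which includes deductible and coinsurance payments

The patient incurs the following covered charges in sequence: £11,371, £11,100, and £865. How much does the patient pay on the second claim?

£1,188.75

Claim 1 (£11,371): £1,158 finishes the deductible; £10,213 goes to coinsurance; patient's 25% is £2,553.25. Cost to patient: £3,711.25. OOP to date £3,711.25.
Claim 2 (£11,100): deductible met; 25% of £11,100 = £2,775. That would push OOP to £6,486.25, over the £4,900 cap, so patient pays £4,900 − £3,711.25 = £1,188.75.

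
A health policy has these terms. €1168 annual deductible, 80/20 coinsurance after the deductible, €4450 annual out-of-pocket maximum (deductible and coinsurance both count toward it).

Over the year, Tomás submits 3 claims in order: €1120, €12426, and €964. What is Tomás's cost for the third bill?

€192.80

#1 (€1120): all of it applies to the deductible. Patient owes €1120 (running OOP €1120).
#2 (€12426): €48 finishes the deductible; €12378 goes to coinsurance; 20% of €12378 = €2475.60. Cost to patient: €2523.60. OOP to date €3643.60.
#3 (€964): deductible met; 20% of €964 = €192.80. Patient owes €192.80 (running OOP €3836.40).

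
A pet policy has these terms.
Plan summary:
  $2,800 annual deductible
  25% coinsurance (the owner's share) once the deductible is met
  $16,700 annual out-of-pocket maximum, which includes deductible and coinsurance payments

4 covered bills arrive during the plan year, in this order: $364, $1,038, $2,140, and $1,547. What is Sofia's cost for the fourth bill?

$386.75

Claim 1 — $364: all of it applies to the deductible. Owner owes $364 (running OOP $364).
Claim 2 — $1,038: all of it applies to the deductible. Cost to owner: $1,038. OOP to date $1,402.
Claim 3 — $2,140: $1,398 to deductible, leaving $742; coinsurance $742 × 25% = $185.50. Owner owes $1,583.50 (running OOP $2,985.50).
Claim 4 — $1,547: deductible met; 25% of $1,547 = $386.75. Owner owes $386.75 (running OOP $3,372.25).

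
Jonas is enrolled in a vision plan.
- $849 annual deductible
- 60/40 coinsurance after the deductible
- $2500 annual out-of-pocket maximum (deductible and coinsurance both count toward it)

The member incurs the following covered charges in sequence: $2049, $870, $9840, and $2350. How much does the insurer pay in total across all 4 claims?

Claim 1 — $2049: $849 finishes the deductible; $1200 goes to coinsurance; 40% of $1200 = $480. Member owes $1329 (running OOP $1329). Plan pays $2049 − $1329 = $720.
Claim 2 — $870: deductible met; 40% of $870 = $348. Member owes $348 (running OOP $1677). Insurer: $870 − $348 = $522.
Claim 3 — $9840: deductible met; 40% of $9840 = $3936. OOP would hit $5613 > $2500, so the cap limits the member to $2500 − $1677 = $823. Insurer: $9840 − $823 = $9017.
Claim 4 — $2350: deductible already satisfied, so member's share is 40% × $2350 = $940. That would push OOP to $3440, over the $2500 cap, so member pays $2500 − $2500 = $0. Insurer: $2350 − $0 = $2350.
Insurer total = bills − member's total = $15109 − $2500 = $12609.

$12609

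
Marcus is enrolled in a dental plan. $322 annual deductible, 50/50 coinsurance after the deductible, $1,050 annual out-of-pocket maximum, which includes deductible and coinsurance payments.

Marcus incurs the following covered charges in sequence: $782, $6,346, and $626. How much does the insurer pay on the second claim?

Claim 1 ($782): deductible takes $322, $460 remains; patient's 50% is $230. Patient owes $552 (running OOP $552). Plan pays $782 − $552 = $230.
Claim 2 ($6,346): 50% coinsurance on $6,346 = $3,173. That would push OOP to $3,725, over the $1,050 cap, so patient pays $1,050 − $552 = $498. Plan pays $6,346 − $498 = $5,848.

$5,848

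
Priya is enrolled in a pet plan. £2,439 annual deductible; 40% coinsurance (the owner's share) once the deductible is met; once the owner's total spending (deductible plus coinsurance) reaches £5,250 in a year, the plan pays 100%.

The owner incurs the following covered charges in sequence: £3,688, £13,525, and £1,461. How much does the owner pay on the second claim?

£2,311.40

Claim 1 (£3,688): £2,439 to deductible, leaving £1,249; 40% of £1,249 = £499.60. Owner pays £2,938.60; OOP now £2,938.60.
Claim 2 (£13,525): deductible met; 40% of £13,525 = £5,410. OOP would hit £8,348.60 > £5,250, so the cap limits the owner to £5,250 − £2,938.60 = £2,311.40.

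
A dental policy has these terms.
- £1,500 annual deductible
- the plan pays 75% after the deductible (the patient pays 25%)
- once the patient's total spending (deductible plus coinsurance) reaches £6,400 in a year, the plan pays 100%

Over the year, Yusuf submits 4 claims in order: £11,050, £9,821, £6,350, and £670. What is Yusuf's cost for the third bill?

Bill 1, £11,050: £1,500 to deductible, leaving £9,550; 25% of £9,550 = £2,387.50. Patient pays £3,887.50; OOP now £3,887.50.
Bill 2, £9,821: deductible already satisfied, so patient's share is 25% × £9,821 = £2,455.25. Cost to patient: £2,455.25. OOP to date £6,342.75.
Bill 3, £6,350: deductible already satisfied, so patient's share is 25% × £6,350 = £1,587.50. That would push OOP to £7,930.25, over the £6,400 cap, so patient pays £6,400 − £6,342.75 = £57.25.

£57.25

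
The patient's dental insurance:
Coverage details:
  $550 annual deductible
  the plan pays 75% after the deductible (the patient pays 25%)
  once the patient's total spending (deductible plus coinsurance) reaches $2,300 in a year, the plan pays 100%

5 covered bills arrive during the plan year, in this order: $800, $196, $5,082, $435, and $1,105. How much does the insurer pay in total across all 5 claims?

Bill 1, $800: deductible takes $550, $250 remains; 25% of $250 = $62.50. Patient pays $612.50; OOP now $612.50. Insurer: $800 − $612.50 = $187.50.
Bill 2, $196: deductible met; 25% of $196 = $49. Patient pays $49; OOP now $661.50. Plan pays $196 − $49 = $147.
Bill 3, $5,082: deductible met; 25% of $5,082 = $1,270.50. Patient owes $1,270.50 (running OOP $1,932). Insurer: $5,082 − $1,270.50 = $3,811.50.
Bill 4, $435: 25% coinsurance on $435 = $108.75. Patient pays $108.75; OOP now $2,040.75. Insurer: $435 − $108.75 = $326.25.
Bill 5, $1,105: 25% coinsurance on $1,105 = $276.25. OOP would hit $2,317 > $2,300, so the cap limits the patient to $2,300 − $2,040.75 = $259.25. Plan pays $1,105 − $259.25 = $845.75.
Insurer total = bills − patient's total = $7,618 − $2,300 = $5,318.

$5,318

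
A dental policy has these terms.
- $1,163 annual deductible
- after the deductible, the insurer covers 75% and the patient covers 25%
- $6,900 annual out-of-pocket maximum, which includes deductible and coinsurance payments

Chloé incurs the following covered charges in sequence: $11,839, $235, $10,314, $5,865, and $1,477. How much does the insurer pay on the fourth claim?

Claim 1 — $11,839: deductible takes $1,163, $10,676 remains; coinsurance $10,676 × 25% = $2,669. Cost to patient: $3,832. OOP to date $3,832. Insurer: $11,839 − $3,832 = $8,007.
Claim 2 — $235: deductible met; 25% of $235 = $58.75. Patient owes $58.75 (running OOP $3,890.75). Plan pays $235 − $58.75 = $176.25.
Claim 3 — $10,314: deductible met; 25% of $10,314 = $2,578.50. Patient pays $2,578.50; OOP now $6,469.25. Insurer: $10,314 − $2,578.50 = $7,735.50.
Claim 4 — $5,865: 25% coinsurance on $5,865 = $1,466.25. That would push OOP to $7,935.50, over the $6,900 cap, so patient pays $6,900 − $6,469.25 = $430.75. Insurer: $5,865 − $430.75 = $5,434.25.

$5,434.25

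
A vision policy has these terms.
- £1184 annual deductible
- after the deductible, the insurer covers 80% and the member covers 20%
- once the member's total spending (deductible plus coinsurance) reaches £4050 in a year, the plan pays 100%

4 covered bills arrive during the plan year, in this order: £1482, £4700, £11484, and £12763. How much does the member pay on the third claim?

£1866.40

#1 (£1482): £1184 to deductible, leaving £298; coinsurance £298 × 20% = £59.60. Cost to member: £1243.60. OOP to date £1243.60.
#2 (£4700): deductible already satisfied, so member's share is 20% × £4700 = £940. Member owes £940 (running OOP £2183.60).
#3 (£11484): 20% coinsurance on £11484 = £2296.80. OOP would hit £4480.40 > £4050, so the cap limits the member to £4050 − £2183.60 = £1866.40.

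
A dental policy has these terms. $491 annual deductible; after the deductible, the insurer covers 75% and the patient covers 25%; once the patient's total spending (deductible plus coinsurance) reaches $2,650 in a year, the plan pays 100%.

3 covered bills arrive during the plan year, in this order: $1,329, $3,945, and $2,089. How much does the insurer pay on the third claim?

Bill 1, $1,329: $491 to deductible, leaving $838; patient's 25% is $209.50. Cost to patient: $700.50. OOP to date $700.50. Insurer: $1,329 − $700.50 = $628.50.
Bill 2, $3,945: 25% coinsurance on $3,945 = $986.25. Cost to patient: $986.25. OOP to date $1,686.75. Plan pays $3,945 − $986.25 = $2,958.75.
Bill 3, $2,089: deductible already satisfied, so patient's share is 25% × $2,089 = $522.25. Cost to patient: $522.25. OOP to date $2,209. Insurer: $2,089 − $522.25 = $1,566.75.

$1,566.75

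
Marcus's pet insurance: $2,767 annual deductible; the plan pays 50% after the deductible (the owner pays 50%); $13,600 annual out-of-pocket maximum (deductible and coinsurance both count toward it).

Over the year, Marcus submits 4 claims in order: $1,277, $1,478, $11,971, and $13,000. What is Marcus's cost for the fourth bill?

Bill 1, $1,277: fully absorbed by the deductible. Owner owes $1,277 (running OOP $1,277).
Bill 2, $1,478: fully absorbed by the deductible. Owner owes $1,478 (running OOP $2,755).
Bill 3, $11,971: deductible takes $12, $11,959 remains; owner's 50% is $5,979.50. Owner owes $5,991.50 (running OOP $8,746.50).
Bill 4, $13,000: deductible met; 50% of $13,000 = $6,500. That would push OOP to $15,246.50, over the $13,600 cap, so owner pays $13,600 − $8,746.50 = $4,853.50.

$4,853.50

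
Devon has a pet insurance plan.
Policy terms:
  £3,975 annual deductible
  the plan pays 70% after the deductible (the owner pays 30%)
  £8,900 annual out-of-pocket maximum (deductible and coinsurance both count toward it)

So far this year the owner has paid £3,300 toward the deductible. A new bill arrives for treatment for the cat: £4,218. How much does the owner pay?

£1,737.90

£3,300 of the £3,975 deductible is already met, leaving £675.
The remaining £3,543 (= £4,218 − £675) moves to coinsurance.
Coinsurance: £3,543 × 30% = £1,062.90.
Owner responsibility before any cap: £675 + £1,062.90 = £1,737.90.
Total out-of-pocket so far would be £3,300 + £1,737.90 = £5,037.90, below the £8,900 cap — no reduction.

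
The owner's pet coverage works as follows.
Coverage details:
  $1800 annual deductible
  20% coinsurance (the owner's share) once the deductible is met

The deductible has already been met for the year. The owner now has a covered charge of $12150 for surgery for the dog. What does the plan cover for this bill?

The deductible is already satisfied, so the full bill goes to coinsurance.
20% of $12150 = $2430 falls to the owner.
The plan picks up $12150 − $2430 = $9720.

$9720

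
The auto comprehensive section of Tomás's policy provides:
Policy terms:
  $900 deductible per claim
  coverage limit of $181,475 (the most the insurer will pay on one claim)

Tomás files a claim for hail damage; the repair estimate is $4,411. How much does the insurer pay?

Subtract the deductible: $4,411 − $900 = $3,511.
$3,511 is within the $181,475 limit, so the insurer pays $3,511.

$3,511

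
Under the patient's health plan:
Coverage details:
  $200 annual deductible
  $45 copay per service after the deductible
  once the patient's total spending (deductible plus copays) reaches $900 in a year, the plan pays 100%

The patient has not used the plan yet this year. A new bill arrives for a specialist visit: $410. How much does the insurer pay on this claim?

$165

Nothing has been paid toward the $200 deductible, so the first $200 of this charge is applied there.
The remaining $210 (= $410 − $200) moves to the copay.
Copay on this service: $45.
So the patient owes $200 + $45 = $245 before any cap.
Year-to-date out-of-pocket becomes $0 + $245 = $245, still under the $900 maximum, so no cap applies.
The plan picks up $410 − $245 = $165.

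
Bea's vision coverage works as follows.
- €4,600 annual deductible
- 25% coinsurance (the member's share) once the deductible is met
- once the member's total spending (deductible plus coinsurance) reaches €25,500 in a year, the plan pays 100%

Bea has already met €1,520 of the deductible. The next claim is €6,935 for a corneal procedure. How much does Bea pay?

€4,043.75

Deductible still to meet: €4,600 − €1,520 = €3,080.
That leaves €6,935 − €3,080 = €3,855 for coinsurance.
25% of €3,855 = €963.75 falls to the member.
Member responsibility before any cap: €3,080 + €963.75 = €4,043.75.
Total out-of-pocket so far would be €1,520 + €4,043.75 = €5,563.75, below the €25,500 cap — no reduction.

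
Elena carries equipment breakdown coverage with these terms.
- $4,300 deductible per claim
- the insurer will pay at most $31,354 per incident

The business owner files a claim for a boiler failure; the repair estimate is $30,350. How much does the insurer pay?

Subtract the deductible: $30,350 − $4,300 = $26,050.
$26,050 is within the $31,354 limit, so the insurer pays $26,050.

$26,050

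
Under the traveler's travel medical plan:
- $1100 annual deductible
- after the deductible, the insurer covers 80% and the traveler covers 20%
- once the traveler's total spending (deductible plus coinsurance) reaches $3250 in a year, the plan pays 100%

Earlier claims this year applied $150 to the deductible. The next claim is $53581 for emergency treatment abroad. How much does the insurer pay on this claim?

$50481

$150 of the $1100 deductible is already met, leaving $950.
After the $950 deductible portion, $53581 − $950 = $52631 is subject to coinsurance.
Traveler's 20% share of $52631 is $10526.20.
That puts the traveler's cost at $950 + $10526.20 = $11476.20 before any cap.
Adding $11476.20 to the $150 already spent would give $11626.20, which exceeds the $3250 cap; the traveler pays just $3250 − $150 = $3100.
The plan picks up $53581 − $3100 = $50481.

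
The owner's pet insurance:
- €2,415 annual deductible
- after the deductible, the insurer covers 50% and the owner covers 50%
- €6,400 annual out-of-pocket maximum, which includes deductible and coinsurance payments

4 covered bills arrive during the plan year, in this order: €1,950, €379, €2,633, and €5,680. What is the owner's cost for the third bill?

€1,359.50

Claim 1 (€1,950): fully absorbed by the deductible. Owner owes €1,950 (running OOP €1,950).
Claim 2 (€379): all of it applies to the deductible. Owner owes €379 (running OOP €2,329).
Claim 3 (€2,633): deductible takes €86, €2,547 remains; owner's 50% is €1,273.50. Owner pays €1,359.50; OOP now €3,688.50.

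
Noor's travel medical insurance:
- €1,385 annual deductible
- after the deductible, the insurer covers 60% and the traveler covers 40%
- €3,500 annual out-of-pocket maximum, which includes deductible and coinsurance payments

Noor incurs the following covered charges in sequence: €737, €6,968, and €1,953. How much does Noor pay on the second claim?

€2,763

#1 (€737): all of it applies to the deductible. Cost to traveler: €737. OOP to date €737.
#2 (€6,968): deductible takes €648, €6,320 remains; 40% of €6,320 = €2,528. Together that's €648 + €2,528 = €3,176. Adding that to €737 gives €3,913, past the €3,500 cap; traveler pays only €3,500 − €737 = €2,763.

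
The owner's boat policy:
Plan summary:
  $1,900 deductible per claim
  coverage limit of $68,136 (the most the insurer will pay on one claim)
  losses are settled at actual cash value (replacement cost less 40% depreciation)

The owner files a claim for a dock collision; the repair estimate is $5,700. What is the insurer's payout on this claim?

Depreciate 40%: the covered value is $5,700 × 0.6 = $3,420.
Subtract the deductible: $3,420 − $1,900 = $1,520.
That's under the $68,136 cap, so the insurer reimburses the full $1,520.

$1,520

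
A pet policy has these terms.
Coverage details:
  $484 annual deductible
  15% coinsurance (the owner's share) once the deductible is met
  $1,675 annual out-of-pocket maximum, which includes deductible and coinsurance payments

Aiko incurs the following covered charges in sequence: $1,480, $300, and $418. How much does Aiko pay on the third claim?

$62.70

Claim 1 ($1,480): deductible takes $484, $996 remains; owner's 15% is $149.40. Owner pays $633.40; OOP now $633.40.
Claim 2 ($300): 15% coinsurance on $300 = $45. Owner pays $45; OOP now $678.40.
Claim 3 ($418): deductible already satisfied, so owner's share is 15% × $418 = $62.70. Owner pays $62.70; OOP now $741.10.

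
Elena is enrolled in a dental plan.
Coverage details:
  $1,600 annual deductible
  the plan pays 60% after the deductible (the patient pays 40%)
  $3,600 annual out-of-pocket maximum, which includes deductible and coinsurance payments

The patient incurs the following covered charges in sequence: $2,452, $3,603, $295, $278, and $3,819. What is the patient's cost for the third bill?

$118

Claim 1 — $2,452: deductible takes $1,600, $852 remains; patient's 40% is $340.80. Patient owes $1,940.80 (running OOP $1,940.80).
Claim 2 — $3,603: deductible already satisfied, so patient's share is 40% × $3,603 = $1,441.20. Patient owes $1,441.20 (running OOP $3,382).
Claim 3 — $295: 40% coinsurance on $295 = $118. Cost to patient: $118. OOP to date $3,500.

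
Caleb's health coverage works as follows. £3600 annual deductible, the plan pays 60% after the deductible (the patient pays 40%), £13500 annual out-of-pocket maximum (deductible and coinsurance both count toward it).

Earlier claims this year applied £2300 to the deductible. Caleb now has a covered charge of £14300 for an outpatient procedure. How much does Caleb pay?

£2300 of the £3600 deductible is already met, leaving £1300.
After the £1300 deductible portion, £14300 − £1300 = £13000 is subject to coinsurance.
Coinsurance: £13000 × 40% = £5200.
Patient responsibility before any cap: £1300 + £5200 = £6500.
Total out-of-pocket so far would be £2300 + £6500 = £8800, below the £13500 cap — no reduction.

£6500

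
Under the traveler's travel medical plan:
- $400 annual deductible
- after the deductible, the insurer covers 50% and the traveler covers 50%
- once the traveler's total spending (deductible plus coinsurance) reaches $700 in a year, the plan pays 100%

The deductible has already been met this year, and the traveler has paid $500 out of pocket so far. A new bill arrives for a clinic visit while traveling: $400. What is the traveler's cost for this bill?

The deductible is already satisfied, so the full bill goes to coinsurance.
Coinsurance: $400 × 50% = $200.
Cumulative spending $500 + $200 = $700 stays under the $700 maximum.

$200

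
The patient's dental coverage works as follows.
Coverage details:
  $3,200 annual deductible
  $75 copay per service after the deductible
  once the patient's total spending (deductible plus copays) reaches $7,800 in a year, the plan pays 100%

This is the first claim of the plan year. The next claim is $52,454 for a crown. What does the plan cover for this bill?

$49,179

The full $3,200 deductible is still open; $3,200 of this bill applies to it.
After the $3,200 deductible portion, $52,454 − $3,200 = $49,254 is subject to the copay.
Copay on this service: $75.
So the patient owes $3,200 + $75 = $3,275 before any cap.
Cumulative spending $0 + $3,275 = $3,275 stays under the $7,800 maximum.
The plan picks up $52,454 − $3,275 = $49,179.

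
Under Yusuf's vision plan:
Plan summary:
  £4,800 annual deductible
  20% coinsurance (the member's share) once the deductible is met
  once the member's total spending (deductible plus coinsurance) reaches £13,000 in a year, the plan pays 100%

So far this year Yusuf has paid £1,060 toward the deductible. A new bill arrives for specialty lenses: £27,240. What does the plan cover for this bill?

£18,800

£1,060 of the £4,800 deductible is already met, leaving £3,740.
That leaves £27,240 − £3,740 = £23,500 for coinsurance.
Coinsurance: £23,500 × 20% = £4,700.
Member responsibility before any cap: £3,740 + £4,700 = £8,440.
Year-to-date out-of-pocket becomes £1,060 + £8,440 = £9,500, still under the £13,000 maximum, so no cap applies.
The insurer covers the remainder: £27,240 − £8,440 = £18,800.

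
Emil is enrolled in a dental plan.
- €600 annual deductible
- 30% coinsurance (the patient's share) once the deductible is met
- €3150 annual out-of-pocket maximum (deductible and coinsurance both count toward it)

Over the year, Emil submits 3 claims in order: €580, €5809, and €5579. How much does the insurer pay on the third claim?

€4765.70

Bill 1, €580: fully absorbed by the deductible. Patient pays €580; OOP now €580. Plan pays €580 − €580 = €0.
Bill 2, €5809: deductible takes €20, €5789 remains; 30% of €5789 = €1736.70. Patient pays €1756.70; OOP now €2336.70. Plan pays €5809 − €1756.70 = €4052.30.
Bill 3, €5579: 30% coinsurance on €5579 = €1673.70. That would push OOP to €4010.40, over the €3150 cap, so patient pays €3150 − €2336.70 = €813.30. Plan pays €5579 − €813.30 = €4765.70.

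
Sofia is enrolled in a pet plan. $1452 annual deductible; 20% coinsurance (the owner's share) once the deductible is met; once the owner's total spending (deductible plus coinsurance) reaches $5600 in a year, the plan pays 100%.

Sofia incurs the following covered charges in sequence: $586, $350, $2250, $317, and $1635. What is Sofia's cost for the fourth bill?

Claim 1 — $586: all of it applies to the deductible. Cost to owner: $586. OOP to date $586.
Claim 2 — $350: all of it applies to the deductible. Owner owes $350 (running OOP $936).
Claim 3 — $2250: $516 finishes the deductible; $1734 goes to coinsurance; coinsurance $1734 × 20% = $346.80. Owner owes $862.80 (running OOP $1798.80).
Claim 4 — $317: 20% coinsurance on $317 = $63.40. Cost to owner: $63.40. OOP to date $1862.20.

$63.40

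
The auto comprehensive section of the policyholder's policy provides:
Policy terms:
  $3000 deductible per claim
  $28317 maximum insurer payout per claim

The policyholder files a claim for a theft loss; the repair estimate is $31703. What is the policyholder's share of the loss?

$3386

Less the $3000 deductible: $31703 − $3000 = $28703.
Since $28703 > $28317, the payout is capped at $28317.
Policyholder's share is the uncovered remainder: $31703 − $28317 = $3386.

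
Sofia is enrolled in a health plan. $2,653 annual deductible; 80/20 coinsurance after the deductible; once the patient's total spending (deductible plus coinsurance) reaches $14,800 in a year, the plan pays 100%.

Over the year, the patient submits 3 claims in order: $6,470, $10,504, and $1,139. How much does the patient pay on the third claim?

$227.80

Claim 1 ($6,470): $2,653 finishes the deductible; $3,817 goes to coinsurance; coinsurance $3,817 × 20% = $763.40. Patient owes $3,416.40 (running OOP $3,416.40).
Claim 2 ($10,504): 20% coinsurance on $10,504 = $2,100.80. Patient pays $2,100.80; OOP now $5,517.20.
Claim 3 ($1,139): deductible already satisfied, so patient's share is 20% × $1,139 = $227.80. Patient pays $227.80; OOP now $5,745.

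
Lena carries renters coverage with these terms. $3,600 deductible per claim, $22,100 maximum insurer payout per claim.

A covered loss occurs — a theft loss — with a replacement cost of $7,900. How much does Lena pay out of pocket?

Subtract the deductible: $7,900 − $3,600 = $4,300.
$4,300 ≤ $22,100, so the limit doesn't bind; insurer pays $4,300.
The tenant bears the rest of the original loss: $7,900 − $4,300 = $3,600.

$3,600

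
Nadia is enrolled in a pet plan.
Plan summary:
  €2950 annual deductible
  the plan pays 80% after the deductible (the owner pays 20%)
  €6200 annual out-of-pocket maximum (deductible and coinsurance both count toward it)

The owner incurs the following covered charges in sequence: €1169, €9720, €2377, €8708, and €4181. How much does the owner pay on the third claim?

€475.40

Bill 1, €1169: all of it applies to the deductible. Owner owes €1169 (running OOP €1169).
Bill 2, €9720: deductible takes €1781, €7939 remains; 20% of €7939 = €1587.80. Owner owes €3368.80 (running OOP €4537.80).
Bill 3, €2377: deductible already satisfied, so owner's share is 20% × €2377 = €475.40. Owner pays €475.40; OOP now €5013.20.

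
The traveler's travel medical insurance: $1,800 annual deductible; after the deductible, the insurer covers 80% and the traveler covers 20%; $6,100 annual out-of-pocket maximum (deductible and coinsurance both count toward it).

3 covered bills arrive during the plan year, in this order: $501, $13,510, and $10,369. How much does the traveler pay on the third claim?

$1,857.80

#1 ($501): fully absorbed by the deductible. Traveler owes $501 (running OOP $501).
#2 ($13,510): $1,299 finishes the deductible; $12,211 goes to coinsurance; coinsurance $12,211 × 20% = $2,442.20. Traveler pays $3,741.20; OOP now $4,242.20.
#3 ($10,369): deductible already satisfied, so traveler's share is 20% × $10,369 = $2,073.80. Adding that to $4,242.20 gives $6,316, past the $6,100 cap; traveler pays only $6,100 − $4,242.20 = $1,857.80.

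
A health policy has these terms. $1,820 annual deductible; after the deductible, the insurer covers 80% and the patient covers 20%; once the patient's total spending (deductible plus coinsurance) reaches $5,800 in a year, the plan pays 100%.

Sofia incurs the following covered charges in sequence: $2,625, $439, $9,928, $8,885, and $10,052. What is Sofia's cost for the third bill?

$1,985.60

Claim 1 ($2,625): $1,820 finishes the deductible; $805 goes to coinsurance; patient's 20% is $161. Cost to patient: $1,981. OOP to date $1,981.
Claim 2 ($439): deductible met; 20% of $439 = $87.80. Cost to patient: $87.80. OOP to date $2,068.80.
Claim 3 ($9,928): deductible met; 20% of $9,928 = $1,985.60. Cost to patient: $1,985.60. OOP to date $4,054.40.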